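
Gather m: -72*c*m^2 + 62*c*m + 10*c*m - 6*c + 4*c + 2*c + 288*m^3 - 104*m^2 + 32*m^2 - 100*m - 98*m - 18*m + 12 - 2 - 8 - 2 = 288*m^3 + m^2*(-72*c - 72) + m*(72*c - 216)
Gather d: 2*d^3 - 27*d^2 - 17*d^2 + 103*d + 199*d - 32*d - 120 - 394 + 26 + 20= 2*d^3 - 44*d^2 + 270*d - 468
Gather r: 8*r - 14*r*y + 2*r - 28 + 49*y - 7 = r*(10 - 14*y) + 49*y - 35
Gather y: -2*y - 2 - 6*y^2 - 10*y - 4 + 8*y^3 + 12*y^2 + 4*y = 8*y^3 + 6*y^2 - 8*y - 6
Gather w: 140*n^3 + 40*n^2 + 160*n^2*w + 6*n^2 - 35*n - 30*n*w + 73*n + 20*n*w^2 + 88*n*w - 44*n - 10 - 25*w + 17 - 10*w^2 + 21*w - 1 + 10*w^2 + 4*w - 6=140*n^3 + 46*n^2 + 20*n*w^2 - 6*n + w*(160*n^2 + 58*n)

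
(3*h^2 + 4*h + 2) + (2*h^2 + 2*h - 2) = 5*h^2 + 6*h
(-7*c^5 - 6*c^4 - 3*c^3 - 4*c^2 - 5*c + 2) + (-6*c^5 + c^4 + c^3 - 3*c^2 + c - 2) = -13*c^5 - 5*c^4 - 2*c^3 - 7*c^2 - 4*c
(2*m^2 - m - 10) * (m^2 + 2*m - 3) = 2*m^4 + 3*m^3 - 18*m^2 - 17*m + 30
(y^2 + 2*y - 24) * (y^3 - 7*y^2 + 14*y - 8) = y^5 - 5*y^4 - 24*y^3 + 188*y^2 - 352*y + 192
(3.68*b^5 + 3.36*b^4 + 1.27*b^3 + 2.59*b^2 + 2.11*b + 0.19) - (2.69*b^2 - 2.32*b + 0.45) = 3.68*b^5 + 3.36*b^4 + 1.27*b^3 - 0.1*b^2 + 4.43*b - 0.26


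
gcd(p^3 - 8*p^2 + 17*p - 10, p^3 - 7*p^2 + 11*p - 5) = p^2 - 6*p + 5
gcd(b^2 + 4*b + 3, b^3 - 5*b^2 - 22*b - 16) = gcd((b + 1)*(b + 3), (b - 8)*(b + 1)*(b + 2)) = b + 1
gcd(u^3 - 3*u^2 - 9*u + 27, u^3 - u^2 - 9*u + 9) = u^2 - 9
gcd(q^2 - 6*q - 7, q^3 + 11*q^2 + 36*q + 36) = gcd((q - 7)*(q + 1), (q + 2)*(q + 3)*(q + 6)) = 1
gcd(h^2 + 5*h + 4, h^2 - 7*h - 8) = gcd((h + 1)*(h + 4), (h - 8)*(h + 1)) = h + 1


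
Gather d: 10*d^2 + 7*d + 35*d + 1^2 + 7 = 10*d^2 + 42*d + 8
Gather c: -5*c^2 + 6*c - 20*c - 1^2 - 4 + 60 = -5*c^2 - 14*c + 55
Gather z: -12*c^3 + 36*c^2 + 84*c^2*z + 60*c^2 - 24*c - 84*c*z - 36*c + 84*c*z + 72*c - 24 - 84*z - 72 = -12*c^3 + 96*c^2 + 12*c + z*(84*c^2 - 84) - 96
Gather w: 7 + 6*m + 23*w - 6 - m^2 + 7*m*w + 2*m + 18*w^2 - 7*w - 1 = -m^2 + 8*m + 18*w^2 + w*(7*m + 16)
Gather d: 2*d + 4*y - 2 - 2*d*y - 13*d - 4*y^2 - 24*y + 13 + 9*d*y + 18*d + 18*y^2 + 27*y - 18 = d*(7*y + 7) + 14*y^2 + 7*y - 7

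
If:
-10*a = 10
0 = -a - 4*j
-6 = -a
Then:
No Solution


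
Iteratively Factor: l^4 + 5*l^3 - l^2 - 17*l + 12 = (l + 3)*(l^3 + 2*l^2 - 7*l + 4) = (l - 1)*(l + 3)*(l^2 + 3*l - 4) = (l - 1)*(l + 3)*(l + 4)*(l - 1)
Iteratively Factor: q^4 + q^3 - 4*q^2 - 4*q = (q)*(q^3 + q^2 - 4*q - 4) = q*(q + 1)*(q^2 - 4) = q*(q - 2)*(q + 1)*(q + 2)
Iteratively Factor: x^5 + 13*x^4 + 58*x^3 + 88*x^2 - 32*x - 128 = (x + 2)*(x^4 + 11*x^3 + 36*x^2 + 16*x - 64) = (x + 2)*(x + 4)*(x^3 + 7*x^2 + 8*x - 16) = (x + 2)*(x + 4)^2*(x^2 + 3*x - 4) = (x + 2)*(x + 4)^3*(x - 1)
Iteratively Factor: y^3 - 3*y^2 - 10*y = (y)*(y^2 - 3*y - 10) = y*(y - 5)*(y + 2)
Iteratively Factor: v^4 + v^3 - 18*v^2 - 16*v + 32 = (v + 2)*(v^3 - v^2 - 16*v + 16) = (v - 4)*(v + 2)*(v^2 + 3*v - 4) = (v - 4)*(v + 2)*(v + 4)*(v - 1)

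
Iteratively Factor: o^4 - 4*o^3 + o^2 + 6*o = (o - 3)*(o^3 - o^2 - 2*o) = (o - 3)*(o - 2)*(o^2 + o) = (o - 3)*(o - 2)*(o + 1)*(o)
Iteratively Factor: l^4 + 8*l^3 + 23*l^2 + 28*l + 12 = (l + 3)*(l^3 + 5*l^2 + 8*l + 4) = (l + 2)*(l + 3)*(l^2 + 3*l + 2) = (l + 1)*(l + 2)*(l + 3)*(l + 2)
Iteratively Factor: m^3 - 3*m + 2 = (m + 2)*(m^2 - 2*m + 1) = (m - 1)*(m + 2)*(m - 1)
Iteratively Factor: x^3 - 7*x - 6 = (x + 1)*(x^2 - x - 6) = (x - 3)*(x + 1)*(x + 2)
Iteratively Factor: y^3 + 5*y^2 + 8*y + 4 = (y + 1)*(y^2 + 4*y + 4) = (y + 1)*(y + 2)*(y + 2)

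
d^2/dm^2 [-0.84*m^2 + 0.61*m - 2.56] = -1.68000000000000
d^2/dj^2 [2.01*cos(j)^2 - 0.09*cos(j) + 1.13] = 0.09*cos(j) - 4.02*cos(2*j)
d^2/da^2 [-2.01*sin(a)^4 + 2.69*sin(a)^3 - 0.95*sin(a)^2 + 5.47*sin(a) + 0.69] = 32.16*sin(a)^4 - 24.21*sin(a)^3 - 20.32*sin(a)^2 + 10.67*sin(a) - 1.9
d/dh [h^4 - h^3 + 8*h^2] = h*(4*h^2 - 3*h + 16)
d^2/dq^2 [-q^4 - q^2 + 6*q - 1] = -12*q^2 - 2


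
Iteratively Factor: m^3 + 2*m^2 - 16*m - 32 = (m + 4)*(m^2 - 2*m - 8) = (m - 4)*(m + 4)*(m + 2)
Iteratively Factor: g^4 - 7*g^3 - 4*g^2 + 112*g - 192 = (g - 3)*(g^3 - 4*g^2 - 16*g + 64) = (g - 4)*(g - 3)*(g^2 - 16) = (g - 4)*(g - 3)*(g + 4)*(g - 4)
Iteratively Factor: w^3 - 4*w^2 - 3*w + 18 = (w - 3)*(w^2 - w - 6) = (w - 3)^2*(w + 2)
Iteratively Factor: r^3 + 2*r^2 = (r)*(r^2 + 2*r) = r*(r + 2)*(r)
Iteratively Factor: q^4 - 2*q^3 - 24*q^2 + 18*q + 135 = (q + 3)*(q^3 - 5*q^2 - 9*q + 45) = (q - 3)*(q + 3)*(q^2 - 2*q - 15) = (q - 5)*(q - 3)*(q + 3)*(q + 3)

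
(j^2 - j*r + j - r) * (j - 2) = j^3 - j^2*r - j^2 + j*r - 2*j + 2*r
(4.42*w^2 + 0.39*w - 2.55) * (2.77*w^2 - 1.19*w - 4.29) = 12.2434*w^4 - 4.1795*w^3 - 26.4894*w^2 + 1.3614*w + 10.9395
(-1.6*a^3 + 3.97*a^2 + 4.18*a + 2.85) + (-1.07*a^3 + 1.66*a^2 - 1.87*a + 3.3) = -2.67*a^3 + 5.63*a^2 + 2.31*a + 6.15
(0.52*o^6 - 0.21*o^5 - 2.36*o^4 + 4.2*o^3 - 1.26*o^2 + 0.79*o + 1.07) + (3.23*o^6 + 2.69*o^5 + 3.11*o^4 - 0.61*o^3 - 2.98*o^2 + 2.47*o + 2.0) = 3.75*o^6 + 2.48*o^5 + 0.75*o^4 + 3.59*o^3 - 4.24*o^2 + 3.26*o + 3.07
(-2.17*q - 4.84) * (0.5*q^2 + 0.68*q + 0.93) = -1.085*q^3 - 3.8956*q^2 - 5.3093*q - 4.5012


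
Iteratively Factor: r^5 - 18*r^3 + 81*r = (r + 3)*(r^4 - 3*r^3 - 9*r^2 + 27*r) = (r + 3)^2*(r^3 - 6*r^2 + 9*r) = (r - 3)*(r + 3)^2*(r^2 - 3*r) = r*(r - 3)*(r + 3)^2*(r - 3)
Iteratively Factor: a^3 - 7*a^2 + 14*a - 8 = (a - 1)*(a^2 - 6*a + 8) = (a - 2)*(a - 1)*(a - 4)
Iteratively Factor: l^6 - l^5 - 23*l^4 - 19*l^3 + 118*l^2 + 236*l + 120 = (l - 5)*(l^5 + 4*l^4 - 3*l^3 - 34*l^2 - 52*l - 24) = (l - 5)*(l + 1)*(l^4 + 3*l^3 - 6*l^2 - 28*l - 24) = (l - 5)*(l + 1)*(l + 2)*(l^3 + l^2 - 8*l - 12) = (l - 5)*(l - 3)*(l + 1)*(l + 2)*(l^2 + 4*l + 4) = (l - 5)*(l - 3)*(l + 1)*(l + 2)^2*(l + 2)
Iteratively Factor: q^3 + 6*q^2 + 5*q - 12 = (q + 4)*(q^2 + 2*q - 3) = (q + 3)*(q + 4)*(q - 1)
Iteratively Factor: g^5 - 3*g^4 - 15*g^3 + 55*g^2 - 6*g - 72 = (g + 4)*(g^4 - 7*g^3 + 13*g^2 + 3*g - 18) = (g - 3)*(g + 4)*(g^3 - 4*g^2 + g + 6) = (g - 3)^2*(g + 4)*(g^2 - g - 2) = (g - 3)^2*(g - 2)*(g + 4)*(g + 1)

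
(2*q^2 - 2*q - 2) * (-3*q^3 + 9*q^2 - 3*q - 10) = -6*q^5 + 24*q^4 - 18*q^3 - 32*q^2 + 26*q + 20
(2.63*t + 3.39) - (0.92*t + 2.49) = 1.71*t + 0.9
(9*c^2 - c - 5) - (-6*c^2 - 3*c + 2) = 15*c^2 + 2*c - 7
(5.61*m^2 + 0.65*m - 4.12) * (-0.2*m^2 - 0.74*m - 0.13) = -1.122*m^4 - 4.2814*m^3 - 0.3863*m^2 + 2.9643*m + 0.5356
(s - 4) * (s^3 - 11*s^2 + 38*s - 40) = s^4 - 15*s^3 + 82*s^2 - 192*s + 160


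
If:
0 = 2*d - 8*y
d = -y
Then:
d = 0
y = 0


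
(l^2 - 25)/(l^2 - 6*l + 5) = (l + 5)/(l - 1)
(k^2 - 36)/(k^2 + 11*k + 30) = (k - 6)/(k + 5)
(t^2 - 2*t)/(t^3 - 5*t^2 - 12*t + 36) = t/(t^2 - 3*t - 18)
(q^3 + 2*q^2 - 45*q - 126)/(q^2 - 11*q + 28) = (q^2 + 9*q + 18)/(q - 4)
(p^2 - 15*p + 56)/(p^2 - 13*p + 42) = (p - 8)/(p - 6)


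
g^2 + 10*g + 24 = (g + 4)*(g + 6)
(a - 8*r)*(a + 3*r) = a^2 - 5*a*r - 24*r^2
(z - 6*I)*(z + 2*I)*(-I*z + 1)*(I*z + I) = z^4 + z^3 - 3*I*z^3 + 16*z^2 - 3*I*z^2 + 16*z + 12*I*z + 12*I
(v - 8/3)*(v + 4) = v^2 + 4*v/3 - 32/3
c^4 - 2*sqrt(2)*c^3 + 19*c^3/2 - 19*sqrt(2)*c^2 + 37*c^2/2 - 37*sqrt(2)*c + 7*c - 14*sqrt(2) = (c + 1/2)*(c + 2)*(c + 7)*(c - 2*sqrt(2))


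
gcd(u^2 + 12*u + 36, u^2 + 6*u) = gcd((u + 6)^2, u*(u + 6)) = u + 6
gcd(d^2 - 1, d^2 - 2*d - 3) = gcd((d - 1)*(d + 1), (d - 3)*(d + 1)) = d + 1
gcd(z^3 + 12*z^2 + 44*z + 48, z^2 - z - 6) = z + 2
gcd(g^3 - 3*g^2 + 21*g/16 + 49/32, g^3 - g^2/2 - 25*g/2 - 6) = g + 1/2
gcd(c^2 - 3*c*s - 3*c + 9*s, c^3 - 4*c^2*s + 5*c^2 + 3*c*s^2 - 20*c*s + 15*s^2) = -c + 3*s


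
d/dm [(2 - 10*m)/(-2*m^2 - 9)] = 2*(-10*m^2 + 4*m + 45)/(4*m^4 + 36*m^2 + 81)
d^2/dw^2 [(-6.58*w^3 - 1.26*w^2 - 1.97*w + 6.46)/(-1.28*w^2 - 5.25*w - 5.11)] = (1.4210854715202e-14*w^5 + 5.6843418860808e-14*w^4 + 266.166468*w^3 + 946.196868*w^2 + 693.126252*w - 311.498222)/(2.097152*w^6 + 25.8048*w^5 + 130.956672*w^4 + 350.738325*w^3 + 522.803589*w^2 + 411.265575*w + 133.432831)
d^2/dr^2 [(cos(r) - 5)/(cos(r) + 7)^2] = (-471*cos(r)/4 + 24*cos(2*r) - cos(3*r)/4 - 34)/(cos(r) + 7)^4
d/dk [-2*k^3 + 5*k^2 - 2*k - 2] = -6*k^2 + 10*k - 2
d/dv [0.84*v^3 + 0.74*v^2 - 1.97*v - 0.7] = 2.52*v^2 + 1.48*v - 1.97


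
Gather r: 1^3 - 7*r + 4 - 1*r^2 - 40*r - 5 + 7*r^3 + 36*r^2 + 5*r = 7*r^3 + 35*r^2 - 42*r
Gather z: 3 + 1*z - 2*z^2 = -2*z^2 + z + 3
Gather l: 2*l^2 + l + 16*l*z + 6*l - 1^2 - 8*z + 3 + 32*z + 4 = 2*l^2 + l*(16*z + 7) + 24*z + 6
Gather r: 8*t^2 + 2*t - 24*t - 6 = 8*t^2 - 22*t - 6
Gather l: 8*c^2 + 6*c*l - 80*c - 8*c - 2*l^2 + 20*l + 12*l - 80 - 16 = 8*c^2 - 88*c - 2*l^2 + l*(6*c + 32) - 96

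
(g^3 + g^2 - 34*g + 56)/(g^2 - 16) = (g^2 + 5*g - 14)/(g + 4)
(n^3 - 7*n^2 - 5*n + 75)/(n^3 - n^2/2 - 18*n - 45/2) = 2*(n - 5)/(2*n + 3)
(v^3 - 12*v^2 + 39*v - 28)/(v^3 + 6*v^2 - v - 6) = (v^2 - 11*v + 28)/(v^2 + 7*v + 6)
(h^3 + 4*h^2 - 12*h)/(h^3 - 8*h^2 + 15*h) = (h^2 + 4*h - 12)/(h^2 - 8*h + 15)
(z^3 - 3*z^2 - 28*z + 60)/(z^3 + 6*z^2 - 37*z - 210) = (z - 2)/(z + 7)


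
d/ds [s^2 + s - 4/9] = 2*s + 1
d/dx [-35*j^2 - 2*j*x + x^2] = -2*j + 2*x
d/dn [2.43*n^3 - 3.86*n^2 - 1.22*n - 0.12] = 7.29*n^2 - 7.72*n - 1.22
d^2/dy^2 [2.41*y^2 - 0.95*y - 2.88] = 4.82000000000000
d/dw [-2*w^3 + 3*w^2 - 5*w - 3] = -6*w^2 + 6*w - 5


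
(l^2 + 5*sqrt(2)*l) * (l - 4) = l^3 - 4*l^2 + 5*sqrt(2)*l^2 - 20*sqrt(2)*l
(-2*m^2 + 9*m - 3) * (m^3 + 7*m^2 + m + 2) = -2*m^5 - 5*m^4 + 58*m^3 - 16*m^2 + 15*m - 6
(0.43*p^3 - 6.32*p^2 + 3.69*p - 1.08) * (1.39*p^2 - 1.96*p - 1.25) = 0.5977*p^5 - 9.6276*p^4 + 16.9788*p^3 - 0.8336*p^2 - 2.4957*p + 1.35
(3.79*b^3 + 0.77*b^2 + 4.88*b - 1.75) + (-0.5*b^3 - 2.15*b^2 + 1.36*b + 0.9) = 3.29*b^3 - 1.38*b^2 + 6.24*b - 0.85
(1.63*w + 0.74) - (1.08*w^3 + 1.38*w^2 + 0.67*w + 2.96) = -1.08*w^3 - 1.38*w^2 + 0.96*w - 2.22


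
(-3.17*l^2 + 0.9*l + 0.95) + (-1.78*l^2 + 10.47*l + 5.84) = -4.95*l^2 + 11.37*l + 6.79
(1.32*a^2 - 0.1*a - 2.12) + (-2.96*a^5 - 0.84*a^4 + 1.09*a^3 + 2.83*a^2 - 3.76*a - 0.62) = -2.96*a^5 - 0.84*a^4 + 1.09*a^3 + 4.15*a^2 - 3.86*a - 2.74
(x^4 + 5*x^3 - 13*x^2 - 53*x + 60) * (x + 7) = x^5 + 12*x^4 + 22*x^3 - 144*x^2 - 311*x + 420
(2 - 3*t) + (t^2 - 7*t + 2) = t^2 - 10*t + 4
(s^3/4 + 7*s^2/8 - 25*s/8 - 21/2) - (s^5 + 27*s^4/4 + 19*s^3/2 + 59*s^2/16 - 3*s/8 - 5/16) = -s^5 - 27*s^4/4 - 37*s^3/4 - 45*s^2/16 - 11*s/4 - 163/16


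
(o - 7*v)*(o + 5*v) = o^2 - 2*o*v - 35*v^2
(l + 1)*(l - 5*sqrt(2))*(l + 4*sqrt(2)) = l^3 - sqrt(2)*l^2 + l^2 - 40*l - sqrt(2)*l - 40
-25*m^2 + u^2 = (-5*m + u)*(5*m + u)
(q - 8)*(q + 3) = q^2 - 5*q - 24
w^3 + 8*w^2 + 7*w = w*(w + 1)*(w + 7)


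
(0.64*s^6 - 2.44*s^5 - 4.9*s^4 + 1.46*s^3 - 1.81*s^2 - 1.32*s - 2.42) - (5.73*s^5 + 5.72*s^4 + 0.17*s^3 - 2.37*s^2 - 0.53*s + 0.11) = 0.64*s^6 - 8.17*s^5 - 10.62*s^4 + 1.29*s^3 + 0.56*s^2 - 0.79*s - 2.53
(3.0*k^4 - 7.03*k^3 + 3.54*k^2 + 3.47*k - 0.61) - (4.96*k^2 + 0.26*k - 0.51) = 3.0*k^4 - 7.03*k^3 - 1.42*k^2 + 3.21*k - 0.1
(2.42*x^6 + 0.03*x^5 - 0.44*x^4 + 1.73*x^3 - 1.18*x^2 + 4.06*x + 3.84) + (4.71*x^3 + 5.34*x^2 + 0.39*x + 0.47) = 2.42*x^6 + 0.03*x^5 - 0.44*x^4 + 6.44*x^3 + 4.16*x^2 + 4.45*x + 4.31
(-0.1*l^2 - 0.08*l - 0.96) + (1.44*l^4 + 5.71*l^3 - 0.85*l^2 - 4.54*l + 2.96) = 1.44*l^4 + 5.71*l^3 - 0.95*l^2 - 4.62*l + 2.0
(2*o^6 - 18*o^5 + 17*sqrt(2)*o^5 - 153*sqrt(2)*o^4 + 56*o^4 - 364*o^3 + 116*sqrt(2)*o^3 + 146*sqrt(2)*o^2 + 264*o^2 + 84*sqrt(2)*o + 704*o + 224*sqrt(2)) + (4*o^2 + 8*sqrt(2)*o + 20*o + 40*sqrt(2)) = 2*o^6 - 18*o^5 + 17*sqrt(2)*o^5 - 153*sqrt(2)*o^4 + 56*o^4 - 364*o^3 + 116*sqrt(2)*o^3 + 146*sqrt(2)*o^2 + 268*o^2 + 92*sqrt(2)*o + 724*o + 264*sqrt(2)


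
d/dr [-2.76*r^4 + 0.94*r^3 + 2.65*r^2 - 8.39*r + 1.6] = -11.04*r^3 + 2.82*r^2 + 5.3*r - 8.39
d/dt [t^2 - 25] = 2*t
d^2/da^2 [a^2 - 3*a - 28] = 2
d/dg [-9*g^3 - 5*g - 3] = -27*g^2 - 5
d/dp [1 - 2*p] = -2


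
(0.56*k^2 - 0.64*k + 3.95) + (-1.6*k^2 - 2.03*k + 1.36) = -1.04*k^2 - 2.67*k + 5.31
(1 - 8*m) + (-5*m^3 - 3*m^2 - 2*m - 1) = -5*m^3 - 3*m^2 - 10*m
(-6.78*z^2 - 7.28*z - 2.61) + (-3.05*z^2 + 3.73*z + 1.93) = -9.83*z^2 - 3.55*z - 0.68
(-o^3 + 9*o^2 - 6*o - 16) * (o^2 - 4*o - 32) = -o^5 + 13*o^4 - 10*o^3 - 280*o^2 + 256*o + 512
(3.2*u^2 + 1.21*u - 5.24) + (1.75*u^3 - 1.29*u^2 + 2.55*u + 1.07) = 1.75*u^3 + 1.91*u^2 + 3.76*u - 4.17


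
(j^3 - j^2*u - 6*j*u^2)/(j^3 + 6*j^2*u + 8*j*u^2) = (j - 3*u)/(j + 4*u)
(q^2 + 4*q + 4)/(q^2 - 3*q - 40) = (q^2 + 4*q + 4)/(q^2 - 3*q - 40)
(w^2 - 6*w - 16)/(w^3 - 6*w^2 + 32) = (w - 8)/(w^2 - 8*w + 16)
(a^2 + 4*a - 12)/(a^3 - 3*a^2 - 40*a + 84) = 1/(a - 7)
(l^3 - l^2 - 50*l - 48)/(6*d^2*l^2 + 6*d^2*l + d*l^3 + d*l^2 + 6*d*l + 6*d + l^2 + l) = (l^2 - 2*l - 48)/(6*d^2*l + d*l^2 + 6*d + l)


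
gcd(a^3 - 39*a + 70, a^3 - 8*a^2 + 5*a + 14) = a - 2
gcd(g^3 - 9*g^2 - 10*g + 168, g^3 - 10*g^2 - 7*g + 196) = g^2 - 3*g - 28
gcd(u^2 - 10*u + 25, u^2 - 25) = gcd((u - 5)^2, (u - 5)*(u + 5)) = u - 5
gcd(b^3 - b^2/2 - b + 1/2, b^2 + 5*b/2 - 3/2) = b - 1/2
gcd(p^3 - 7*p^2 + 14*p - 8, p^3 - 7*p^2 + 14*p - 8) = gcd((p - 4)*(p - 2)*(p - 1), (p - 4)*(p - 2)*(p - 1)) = p^3 - 7*p^2 + 14*p - 8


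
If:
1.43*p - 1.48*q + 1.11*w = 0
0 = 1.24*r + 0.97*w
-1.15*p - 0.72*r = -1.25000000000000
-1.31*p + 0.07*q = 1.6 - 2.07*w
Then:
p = 2.04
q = 3.43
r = -1.52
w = 1.95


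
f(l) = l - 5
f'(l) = 1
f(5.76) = 0.76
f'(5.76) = 1.00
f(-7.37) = -12.37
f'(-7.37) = 1.00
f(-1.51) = -6.51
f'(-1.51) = 1.00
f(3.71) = -1.29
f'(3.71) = 1.00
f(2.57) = -2.43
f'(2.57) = 1.00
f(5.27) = 0.27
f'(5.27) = 1.00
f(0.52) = -4.48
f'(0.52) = 1.00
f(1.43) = -3.57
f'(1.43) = 1.00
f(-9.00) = -14.00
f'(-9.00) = 1.00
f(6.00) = 1.00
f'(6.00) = 1.00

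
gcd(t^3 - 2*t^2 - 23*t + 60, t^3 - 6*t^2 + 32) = t - 4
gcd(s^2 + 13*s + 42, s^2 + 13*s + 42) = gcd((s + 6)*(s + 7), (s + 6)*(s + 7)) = s^2 + 13*s + 42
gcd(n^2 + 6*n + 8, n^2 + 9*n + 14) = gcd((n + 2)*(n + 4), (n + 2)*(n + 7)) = n + 2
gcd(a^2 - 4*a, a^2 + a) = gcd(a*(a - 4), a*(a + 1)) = a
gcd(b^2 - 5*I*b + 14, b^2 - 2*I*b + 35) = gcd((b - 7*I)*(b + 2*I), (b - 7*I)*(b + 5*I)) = b - 7*I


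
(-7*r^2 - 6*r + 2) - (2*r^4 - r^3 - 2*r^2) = -2*r^4 + r^3 - 5*r^2 - 6*r + 2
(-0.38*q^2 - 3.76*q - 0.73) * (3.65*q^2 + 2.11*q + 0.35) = -1.387*q^4 - 14.5258*q^3 - 10.7311*q^2 - 2.8563*q - 0.2555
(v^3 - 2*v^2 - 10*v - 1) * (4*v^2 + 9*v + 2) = 4*v^5 + v^4 - 56*v^3 - 98*v^2 - 29*v - 2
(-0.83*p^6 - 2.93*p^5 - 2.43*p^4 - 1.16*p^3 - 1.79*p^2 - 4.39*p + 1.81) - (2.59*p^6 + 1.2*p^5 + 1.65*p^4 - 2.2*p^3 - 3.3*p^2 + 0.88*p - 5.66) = -3.42*p^6 - 4.13*p^5 - 4.08*p^4 + 1.04*p^3 + 1.51*p^2 - 5.27*p + 7.47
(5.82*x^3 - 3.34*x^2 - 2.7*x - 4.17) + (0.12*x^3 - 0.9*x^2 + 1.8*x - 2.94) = 5.94*x^3 - 4.24*x^2 - 0.9*x - 7.11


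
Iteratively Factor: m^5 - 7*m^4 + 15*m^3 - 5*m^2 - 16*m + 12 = (m - 2)*(m^4 - 5*m^3 + 5*m^2 + 5*m - 6) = (m - 2)*(m - 1)*(m^3 - 4*m^2 + m + 6) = (m - 3)*(m - 2)*(m - 1)*(m^2 - m - 2) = (m - 3)*(m - 2)^2*(m - 1)*(m + 1)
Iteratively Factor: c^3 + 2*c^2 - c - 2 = (c - 1)*(c^2 + 3*c + 2) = (c - 1)*(c + 1)*(c + 2)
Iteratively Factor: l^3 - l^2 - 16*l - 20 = (l - 5)*(l^2 + 4*l + 4) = (l - 5)*(l + 2)*(l + 2)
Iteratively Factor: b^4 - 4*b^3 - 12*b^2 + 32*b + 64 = (b - 4)*(b^3 - 12*b - 16) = (b - 4)*(b + 2)*(b^2 - 2*b - 8) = (b - 4)*(b + 2)^2*(b - 4)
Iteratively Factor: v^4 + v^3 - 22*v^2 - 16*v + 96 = (v + 3)*(v^3 - 2*v^2 - 16*v + 32) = (v - 4)*(v + 3)*(v^2 + 2*v - 8) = (v - 4)*(v - 2)*(v + 3)*(v + 4)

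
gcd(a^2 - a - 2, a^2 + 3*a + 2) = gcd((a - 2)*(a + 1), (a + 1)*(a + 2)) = a + 1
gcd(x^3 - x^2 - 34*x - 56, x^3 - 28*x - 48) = x^2 + 6*x + 8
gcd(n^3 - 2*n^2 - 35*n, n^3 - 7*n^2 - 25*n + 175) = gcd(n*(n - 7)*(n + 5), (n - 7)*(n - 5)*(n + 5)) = n^2 - 2*n - 35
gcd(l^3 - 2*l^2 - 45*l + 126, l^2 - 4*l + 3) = l - 3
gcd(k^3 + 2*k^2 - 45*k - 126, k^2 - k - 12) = k + 3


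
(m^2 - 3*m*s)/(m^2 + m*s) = (m - 3*s)/(m + s)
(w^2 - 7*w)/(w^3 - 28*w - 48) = w*(7 - w)/(-w^3 + 28*w + 48)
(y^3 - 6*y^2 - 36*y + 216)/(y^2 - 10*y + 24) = (y^2 - 36)/(y - 4)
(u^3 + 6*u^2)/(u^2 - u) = u*(u + 6)/(u - 1)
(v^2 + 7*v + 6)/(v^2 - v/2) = 2*(v^2 + 7*v + 6)/(v*(2*v - 1))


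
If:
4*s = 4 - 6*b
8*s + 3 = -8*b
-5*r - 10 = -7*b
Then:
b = 11/4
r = 37/20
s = -25/8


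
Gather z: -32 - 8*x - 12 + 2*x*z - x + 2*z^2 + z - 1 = -9*x + 2*z^2 + z*(2*x + 1) - 45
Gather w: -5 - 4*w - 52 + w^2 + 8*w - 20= w^2 + 4*w - 77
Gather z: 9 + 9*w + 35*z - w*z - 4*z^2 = 9*w - 4*z^2 + z*(35 - w) + 9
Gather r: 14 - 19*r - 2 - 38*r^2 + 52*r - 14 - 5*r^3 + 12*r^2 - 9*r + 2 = -5*r^3 - 26*r^2 + 24*r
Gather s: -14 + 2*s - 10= 2*s - 24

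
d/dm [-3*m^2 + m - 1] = 1 - 6*m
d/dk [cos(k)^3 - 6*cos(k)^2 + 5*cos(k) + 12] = (-3*cos(k)^2 + 12*cos(k) - 5)*sin(k)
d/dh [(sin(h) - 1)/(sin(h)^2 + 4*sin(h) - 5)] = -cos(h)/(sin(h) + 5)^2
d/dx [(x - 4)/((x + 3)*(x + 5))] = (-x^2 + 8*x + 47)/(x^4 + 16*x^3 + 94*x^2 + 240*x + 225)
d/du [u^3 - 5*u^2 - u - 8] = 3*u^2 - 10*u - 1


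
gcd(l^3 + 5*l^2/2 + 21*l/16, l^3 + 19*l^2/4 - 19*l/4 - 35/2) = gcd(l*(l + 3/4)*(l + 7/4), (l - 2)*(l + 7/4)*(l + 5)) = l + 7/4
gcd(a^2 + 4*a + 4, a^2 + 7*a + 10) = a + 2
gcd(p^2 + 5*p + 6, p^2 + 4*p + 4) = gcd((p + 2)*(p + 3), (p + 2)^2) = p + 2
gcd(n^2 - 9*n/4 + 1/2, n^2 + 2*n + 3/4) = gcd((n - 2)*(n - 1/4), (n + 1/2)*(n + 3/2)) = 1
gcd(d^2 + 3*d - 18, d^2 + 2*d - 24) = d + 6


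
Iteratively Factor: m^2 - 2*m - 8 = (m - 4)*(m + 2)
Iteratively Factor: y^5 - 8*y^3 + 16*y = (y + 2)*(y^4 - 2*y^3 - 4*y^2 + 8*y) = y*(y + 2)*(y^3 - 2*y^2 - 4*y + 8) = y*(y - 2)*(y + 2)*(y^2 - 4) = y*(y - 2)^2*(y + 2)*(y + 2)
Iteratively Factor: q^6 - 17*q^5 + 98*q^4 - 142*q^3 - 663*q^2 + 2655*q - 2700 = (q - 5)*(q^5 - 12*q^4 + 38*q^3 + 48*q^2 - 423*q + 540) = (q - 5)*(q + 3)*(q^4 - 15*q^3 + 83*q^2 - 201*q + 180) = (q - 5)^2*(q + 3)*(q^3 - 10*q^2 + 33*q - 36) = (q - 5)^2*(q - 4)*(q + 3)*(q^2 - 6*q + 9) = (q - 5)^2*(q - 4)*(q - 3)*(q + 3)*(q - 3)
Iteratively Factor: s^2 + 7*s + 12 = (s + 3)*(s + 4)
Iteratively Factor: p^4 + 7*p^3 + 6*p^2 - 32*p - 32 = (p - 2)*(p^3 + 9*p^2 + 24*p + 16) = (p - 2)*(p + 1)*(p^2 + 8*p + 16) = (p - 2)*(p + 1)*(p + 4)*(p + 4)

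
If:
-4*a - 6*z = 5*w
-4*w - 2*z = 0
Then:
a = -7*z/8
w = -z/2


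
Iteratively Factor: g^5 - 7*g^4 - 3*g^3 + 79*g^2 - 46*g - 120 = (g + 1)*(g^4 - 8*g^3 + 5*g^2 + 74*g - 120) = (g + 1)*(g + 3)*(g^3 - 11*g^2 + 38*g - 40) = (g - 5)*(g + 1)*(g + 3)*(g^2 - 6*g + 8) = (g - 5)*(g - 2)*(g + 1)*(g + 3)*(g - 4)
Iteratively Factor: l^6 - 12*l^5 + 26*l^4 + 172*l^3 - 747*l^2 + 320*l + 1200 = (l - 5)*(l^5 - 7*l^4 - 9*l^3 + 127*l^2 - 112*l - 240) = (l - 5)*(l - 3)*(l^4 - 4*l^3 - 21*l^2 + 64*l + 80) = (l - 5)*(l - 3)*(l + 1)*(l^3 - 5*l^2 - 16*l + 80) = (l - 5)*(l - 4)*(l - 3)*(l + 1)*(l^2 - l - 20) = (l - 5)*(l - 4)*(l - 3)*(l + 1)*(l + 4)*(l - 5)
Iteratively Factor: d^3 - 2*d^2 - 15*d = (d - 5)*(d^2 + 3*d) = (d - 5)*(d + 3)*(d)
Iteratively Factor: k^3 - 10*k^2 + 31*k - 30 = (k - 2)*(k^2 - 8*k + 15) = (k - 3)*(k - 2)*(k - 5)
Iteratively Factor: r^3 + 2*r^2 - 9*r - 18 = (r - 3)*(r^2 + 5*r + 6) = (r - 3)*(r + 2)*(r + 3)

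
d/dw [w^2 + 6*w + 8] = 2*w + 6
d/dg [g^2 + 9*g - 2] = 2*g + 9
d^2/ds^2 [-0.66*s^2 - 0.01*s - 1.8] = -1.32000000000000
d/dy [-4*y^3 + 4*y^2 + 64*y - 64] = -12*y^2 + 8*y + 64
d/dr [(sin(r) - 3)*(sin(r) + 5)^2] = (sin(r) + 5)*(3*sin(r) - 1)*cos(r)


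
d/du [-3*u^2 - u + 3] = -6*u - 1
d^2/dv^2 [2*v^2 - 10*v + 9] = 4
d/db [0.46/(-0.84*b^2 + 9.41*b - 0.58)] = (0.7728*b - 4.3286)/(0.84*b^2 - 9.41*b + 0.58)^2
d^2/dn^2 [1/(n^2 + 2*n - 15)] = 2*(-n^2 - 2*n + 4*(n + 1)^2 + 15)/(n^2 + 2*n - 15)^3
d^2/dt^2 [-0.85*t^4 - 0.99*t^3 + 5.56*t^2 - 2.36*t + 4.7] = -10.2*t^2 - 5.94*t + 11.12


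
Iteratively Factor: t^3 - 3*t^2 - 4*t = (t)*(t^2 - 3*t - 4) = t*(t + 1)*(t - 4)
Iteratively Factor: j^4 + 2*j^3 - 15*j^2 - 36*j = (j)*(j^3 + 2*j^2 - 15*j - 36) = j*(j + 3)*(j^2 - j - 12) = j*(j - 4)*(j + 3)*(j + 3)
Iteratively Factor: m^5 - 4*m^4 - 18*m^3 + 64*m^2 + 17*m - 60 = (m - 1)*(m^4 - 3*m^3 - 21*m^2 + 43*m + 60) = (m - 3)*(m - 1)*(m^3 - 21*m - 20) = (m - 5)*(m - 3)*(m - 1)*(m^2 + 5*m + 4) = (m - 5)*(m - 3)*(m - 1)*(m + 1)*(m + 4)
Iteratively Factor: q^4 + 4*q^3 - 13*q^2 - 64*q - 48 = (q - 4)*(q^3 + 8*q^2 + 19*q + 12) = (q - 4)*(q + 4)*(q^2 + 4*q + 3) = (q - 4)*(q + 3)*(q + 4)*(q + 1)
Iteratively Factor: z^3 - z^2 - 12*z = (z)*(z^2 - z - 12) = z*(z - 4)*(z + 3)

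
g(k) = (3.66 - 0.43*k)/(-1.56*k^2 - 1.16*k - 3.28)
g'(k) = (3.66 - 0.43*k)*(3.12*k + 1.16)/(-1.56*k^2 - 1.16*k - 3.28)^2 - 0.43/(-1.56*k^2 - 1.16*k - 3.28) = (-0.6708*k^2 + 11.4192*k + 5.656)/(2.4336*k^4 + 3.6192*k^3 + 11.5792*k^2 + 7.6096*k + 10.7584)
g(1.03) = -0.52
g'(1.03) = 0.44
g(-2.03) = -0.62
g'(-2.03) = -0.38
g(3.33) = -0.09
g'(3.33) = 0.06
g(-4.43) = -0.19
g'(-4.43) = -0.07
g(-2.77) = -0.40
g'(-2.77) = -0.21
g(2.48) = -0.16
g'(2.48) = 0.12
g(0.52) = -0.80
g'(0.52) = 0.62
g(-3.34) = -0.30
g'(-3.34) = -0.14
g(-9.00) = -0.06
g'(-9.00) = -0.01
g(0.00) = -1.12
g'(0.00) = 0.53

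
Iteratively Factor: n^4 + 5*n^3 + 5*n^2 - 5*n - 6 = (n + 2)*(n^3 + 3*n^2 - n - 3) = (n - 1)*(n + 2)*(n^2 + 4*n + 3) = (n - 1)*(n + 1)*(n + 2)*(n + 3)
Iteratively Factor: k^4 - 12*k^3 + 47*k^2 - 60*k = (k)*(k^3 - 12*k^2 + 47*k - 60) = k*(k - 4)*(k^2 - 8*k + 15) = k*(k - 5)*(k - 4)*(k - 3)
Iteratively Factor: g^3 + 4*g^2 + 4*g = (g)*(g^2 + 4*g + 4) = g*(g + 2)*(g + 2)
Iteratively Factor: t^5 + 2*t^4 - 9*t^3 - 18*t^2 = (t)*(t^4 + 2*t^3 - 9*t^2 - 18*t) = t^2*(t^3 + 2*t^2 - 9*t - 18) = t^2*(t - 3)*(t^2 + 5*t + 6) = t^2*(t - 3)*(t + 2)*(t + 3)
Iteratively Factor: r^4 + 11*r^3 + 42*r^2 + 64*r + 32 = (r + 1)*(r^3 + 10*r^2 + 32*r + 32) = (r + 1)*(r + 4)*(r^2 + 6*r + 8) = (r + 1)*(r + 2)*(r + 4)*(r + 4)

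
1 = 1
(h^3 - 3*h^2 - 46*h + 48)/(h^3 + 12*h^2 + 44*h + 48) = (h^2 - 9*h + 8)/(h^2 + 6*h + 8)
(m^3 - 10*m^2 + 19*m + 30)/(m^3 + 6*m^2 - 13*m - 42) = (m^3 - 10*m^2 + 19*m + 30)/(m^3 + 6*m^2 - 13*m - 42)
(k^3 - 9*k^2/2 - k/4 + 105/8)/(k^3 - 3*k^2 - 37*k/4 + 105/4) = (k + 3/2)/(k + 3)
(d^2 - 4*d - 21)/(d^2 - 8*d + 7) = (d + 3)/(d - 1)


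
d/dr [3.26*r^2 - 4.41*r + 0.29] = 6.52*r - 4.41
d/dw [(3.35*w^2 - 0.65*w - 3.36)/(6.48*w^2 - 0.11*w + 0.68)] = (3.8435*w^2 + 48.1016*w - 0.8116)/(41.9904*w^4 - 1.4256*w^3 + 8.8249*w^2 - 0.1496*w + 0.4624)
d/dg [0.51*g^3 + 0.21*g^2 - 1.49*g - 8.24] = 1.53*g^2 + 0.42*g - 1.49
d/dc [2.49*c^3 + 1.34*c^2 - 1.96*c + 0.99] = 7.47*c^2 + 2.68*c - 1.96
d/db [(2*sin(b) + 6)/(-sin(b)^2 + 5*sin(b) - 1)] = 2*(sin(b)^2 + 6*sin(b) - 16)*cos(b)/(sin(b)^2 - 5*sin(b) + 1)^2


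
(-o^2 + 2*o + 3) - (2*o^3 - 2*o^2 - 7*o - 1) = -2*o^3 + o^2 + 9*o + 4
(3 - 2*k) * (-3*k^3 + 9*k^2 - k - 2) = 6*k^4 - 27*k^3 + 29*k^2 + k - 6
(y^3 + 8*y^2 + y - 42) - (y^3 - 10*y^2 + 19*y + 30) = 18*y^2 - 18*y - 72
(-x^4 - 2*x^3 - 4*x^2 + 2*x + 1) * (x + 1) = -x^5 - 3*x^4 - 6*x^3 - 2*x^2 + 3*x + 1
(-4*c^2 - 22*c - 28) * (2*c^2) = -8*c^4 - 44*c^3 - 56*c^2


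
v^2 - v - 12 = (v - 4)*(v + 3)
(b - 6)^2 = b^2 - 12*b + 36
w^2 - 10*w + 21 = (w - 7)*(w - 3)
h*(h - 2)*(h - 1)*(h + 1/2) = h^4 - 5*h^3/2 + h^2/2 + h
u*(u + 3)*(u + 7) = u^3 + 10*u^2 + 21*u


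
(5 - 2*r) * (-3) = 6*r - 15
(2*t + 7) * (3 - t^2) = -2*t^3 - 7*t^2 + 6*t + 21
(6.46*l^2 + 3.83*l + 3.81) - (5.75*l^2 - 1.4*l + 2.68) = 0.71*l^2 + 5.23*l + 1.13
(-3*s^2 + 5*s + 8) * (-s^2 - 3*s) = 3*s^4 + 4*s^3 - 23*s^2 - 24*s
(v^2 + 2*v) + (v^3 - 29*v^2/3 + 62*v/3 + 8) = v^3 - 26*v^2/3 + 68*v/3 + 8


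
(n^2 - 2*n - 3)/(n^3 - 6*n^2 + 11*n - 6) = (n + 1)/(n^2 - 3*n + 2)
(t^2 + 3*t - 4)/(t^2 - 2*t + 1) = (t + 4)/(t - 1)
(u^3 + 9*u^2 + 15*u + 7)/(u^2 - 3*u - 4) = (u^2 + 8*u + 7)/(u - 4)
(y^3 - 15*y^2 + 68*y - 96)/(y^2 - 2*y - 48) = (y^2 - 7*y + 12)/(y + 6)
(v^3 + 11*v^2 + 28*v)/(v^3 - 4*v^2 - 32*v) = (v + 7)/(v - 8)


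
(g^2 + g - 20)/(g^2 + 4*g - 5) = (g - 4)/(g - 1)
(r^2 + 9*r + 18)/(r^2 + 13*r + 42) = (r + 3)/(r + 7)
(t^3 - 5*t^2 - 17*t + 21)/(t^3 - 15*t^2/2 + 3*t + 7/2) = 2*(t + 3)/(2*t + 1)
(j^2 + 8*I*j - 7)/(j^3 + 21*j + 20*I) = (j + 7*I)/(j^2 - I*j + 20)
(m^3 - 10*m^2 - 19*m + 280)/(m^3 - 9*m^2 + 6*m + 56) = (m^2 - 3*m - 40)/(m^2 - 2*m - 8)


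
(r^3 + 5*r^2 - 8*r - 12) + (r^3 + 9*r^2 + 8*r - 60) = 2*r^3 + 14*r^2 - 72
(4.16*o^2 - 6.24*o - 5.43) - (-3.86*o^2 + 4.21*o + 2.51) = 8.02*o^2 - 10.45*o - 7.94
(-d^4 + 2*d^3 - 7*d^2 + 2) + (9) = -d^4 + 2*d^3 - 7*d^2 + 11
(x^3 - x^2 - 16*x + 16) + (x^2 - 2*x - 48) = x^3 - 18*x - 32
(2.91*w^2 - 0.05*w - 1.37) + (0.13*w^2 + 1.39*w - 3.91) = 3.04*w^2 + 1.34*w - 5.28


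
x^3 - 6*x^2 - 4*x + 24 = (x - 6)*(x - 2)*(x + 2)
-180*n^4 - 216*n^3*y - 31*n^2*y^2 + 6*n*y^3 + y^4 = (-6*n + y)*(n + y)*(5*n + y)*(6*n + y)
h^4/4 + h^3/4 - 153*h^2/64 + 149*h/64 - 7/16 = (h/4 + 1)*(h - 7/4)*(h - 1)*(h - 1/4)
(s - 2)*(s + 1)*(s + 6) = s^3 + 5*s^2 - 8*s - 12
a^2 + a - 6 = (a - 2)*(a + 3)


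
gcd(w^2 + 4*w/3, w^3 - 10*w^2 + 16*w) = w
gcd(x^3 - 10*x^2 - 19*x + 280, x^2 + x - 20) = x + 5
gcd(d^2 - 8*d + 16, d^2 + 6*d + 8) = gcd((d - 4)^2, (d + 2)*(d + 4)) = 1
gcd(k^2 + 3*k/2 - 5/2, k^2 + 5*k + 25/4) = k + 5/2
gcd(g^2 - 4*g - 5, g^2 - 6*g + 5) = g - 5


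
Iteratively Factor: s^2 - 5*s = (s - 5)*(s)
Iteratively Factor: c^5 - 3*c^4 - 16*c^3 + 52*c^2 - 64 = (c + 4)*(c^4 - 7*c^3 + 12*c^2 + 4*c - 16) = (c - 2)*(c + 4)*(c^3 - 5*c^2 + 2*c + 8) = (c - 2)^2*(c + 4)*(c^2 - 3*c - 4) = (c - 4)*(c - 2)^2*(c + 4)*(c + 1)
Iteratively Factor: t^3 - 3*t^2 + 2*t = (t - 2)*(t^2 - t) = t*(t - 2)*(t - 1)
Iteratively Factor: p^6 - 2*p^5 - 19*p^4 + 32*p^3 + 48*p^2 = (p)*(p^5 - 2*p^4 - 19*p^3 + 32*p^2 + 48*p) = p*(p + 1)*(p^4 - 3*p^3 - 16*p^2 + 48*p) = p*(p + 1)*(p + 4)*(p^3 - 7*p^2 + 12*p) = p*(p - 4)*(p + 1)*(p + 4)*(p^2 - 3*p) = p*(p - 4)*(p - 3)*(p + 1)*(p + 4)*(p)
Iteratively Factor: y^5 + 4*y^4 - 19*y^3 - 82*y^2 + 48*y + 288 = (y - 4)*(y^4 + 8*y^3 + 13*y^2 - 30*y - 72) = (y - 4)*(y + 3)*(y^3 + 5*y^2 - 2*y - 24) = (y - 4)*(y + 3)^2*(y^2 + 2*y - 8) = (y - 4)*(y - 2)*(y + 3)^2*(y + 4)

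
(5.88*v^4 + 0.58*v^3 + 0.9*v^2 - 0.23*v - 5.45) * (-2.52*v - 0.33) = -14.8176*v^5 - 3.402*v^4 - 2.4594*v^3 + 0.2826*v^2 + 13.8099*v + 1.7985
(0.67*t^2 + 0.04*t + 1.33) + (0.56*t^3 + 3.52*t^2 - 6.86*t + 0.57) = 0.56*t^3 + 4.19*t^2 - 6.82*t + 1.9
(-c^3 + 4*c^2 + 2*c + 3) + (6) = -c^3 + 4*c^2 + 2*c + 9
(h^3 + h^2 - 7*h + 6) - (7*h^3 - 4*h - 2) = -6*h^3 + h^2 - 3*h + 8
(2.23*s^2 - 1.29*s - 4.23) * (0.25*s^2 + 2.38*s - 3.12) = 0.5575*s^4 + 4.9849*s^3 - 11.0853*s^2 - 6.0426*s + 13.1976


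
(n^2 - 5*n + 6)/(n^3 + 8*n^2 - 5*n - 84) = (n - 2)/(n^2 + 11*n + 28)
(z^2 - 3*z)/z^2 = (z - 3)/z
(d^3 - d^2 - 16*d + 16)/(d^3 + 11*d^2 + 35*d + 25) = (d^3 - d^2 - 16*d + 16)/(d^3 + 11*d^2 + 35*d + 25)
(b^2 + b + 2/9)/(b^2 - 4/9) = (3*b + 1)/(3*b - 2)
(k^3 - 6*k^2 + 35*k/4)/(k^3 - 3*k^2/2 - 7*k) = (k - 5/2)/(k + 2)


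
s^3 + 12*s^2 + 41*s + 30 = (s + 1)*(s + 5)*(s + 6)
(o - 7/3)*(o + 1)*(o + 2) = o^3 + 2*o^2/3 - 5*o - 14/3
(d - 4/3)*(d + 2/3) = d^2 - 2*d/3 - 8/9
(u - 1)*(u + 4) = u^2 + 3*u - 4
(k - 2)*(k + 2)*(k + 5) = k^3 + 5*k^2 - 4*k - 20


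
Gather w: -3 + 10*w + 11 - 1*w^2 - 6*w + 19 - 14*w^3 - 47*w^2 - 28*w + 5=-14*w^3 - 48*w^2 - 24*w + 32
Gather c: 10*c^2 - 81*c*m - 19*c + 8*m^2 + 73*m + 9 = 10*c^2 + c*(-81*m - 19) + 8*m^2 + 73*m + 9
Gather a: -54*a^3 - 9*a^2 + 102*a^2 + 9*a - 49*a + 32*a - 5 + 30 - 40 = -54*a^3 + 93*a^2 - 8*a - 15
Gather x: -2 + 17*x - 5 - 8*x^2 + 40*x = -8*x^2 + 57*x - 7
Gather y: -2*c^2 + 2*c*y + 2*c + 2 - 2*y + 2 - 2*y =-2*c^2 + 2*c + y*(2*c - 4) + 4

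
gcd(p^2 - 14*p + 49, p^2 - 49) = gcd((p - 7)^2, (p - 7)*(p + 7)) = p - 7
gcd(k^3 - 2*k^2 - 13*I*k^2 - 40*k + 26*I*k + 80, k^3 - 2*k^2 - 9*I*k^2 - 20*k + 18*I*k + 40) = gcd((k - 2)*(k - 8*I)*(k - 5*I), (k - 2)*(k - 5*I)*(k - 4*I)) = k^2 + k*(-2 - 5*I) + 10*I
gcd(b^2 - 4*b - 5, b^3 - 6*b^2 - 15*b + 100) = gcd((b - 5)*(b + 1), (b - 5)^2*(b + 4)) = b - 5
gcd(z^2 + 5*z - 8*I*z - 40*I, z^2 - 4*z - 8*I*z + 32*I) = z - 8*I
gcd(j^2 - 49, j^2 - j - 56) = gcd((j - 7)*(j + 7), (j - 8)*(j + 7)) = j + 7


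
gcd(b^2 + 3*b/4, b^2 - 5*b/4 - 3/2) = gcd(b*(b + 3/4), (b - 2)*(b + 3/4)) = b + 3/4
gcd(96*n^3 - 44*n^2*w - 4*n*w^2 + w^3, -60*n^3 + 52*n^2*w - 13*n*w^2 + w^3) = -2*n + w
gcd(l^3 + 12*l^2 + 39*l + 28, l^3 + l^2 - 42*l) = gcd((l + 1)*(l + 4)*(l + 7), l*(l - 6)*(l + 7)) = l + 7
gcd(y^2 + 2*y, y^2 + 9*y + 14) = y + 2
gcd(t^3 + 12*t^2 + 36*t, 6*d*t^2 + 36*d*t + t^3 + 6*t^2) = t^2 + 6*t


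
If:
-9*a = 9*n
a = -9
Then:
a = -9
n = 9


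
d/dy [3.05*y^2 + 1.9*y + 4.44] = 6.1*y + 1.9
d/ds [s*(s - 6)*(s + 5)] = 3*s^2 - 2*s - 30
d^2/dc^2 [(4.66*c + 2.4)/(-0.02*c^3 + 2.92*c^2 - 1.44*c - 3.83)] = (-0.011184*c^5 + 1.621344*c^4 - 76.9550720000001*c^3 - 118.911408*c^2 - 251.041296*c - 12.232896)/(8.0e-6*c^9 - 0.003504*c^8 + 0.513312*c^7 - 25.397068*c^6 + 35.616432*c^5 + 80.465424*c^4 - 92.760186*c^3 - 104.6739*c^2 + 63.369648*c + 56.181887)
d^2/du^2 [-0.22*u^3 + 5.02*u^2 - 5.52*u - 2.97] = 10.04 - 1.32*u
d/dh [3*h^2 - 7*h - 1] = 6*h - 7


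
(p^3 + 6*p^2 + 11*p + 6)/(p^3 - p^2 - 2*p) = (p^2 + 5*p + 6)/(p*(p - 2))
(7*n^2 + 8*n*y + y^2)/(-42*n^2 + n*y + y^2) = (n + y)/(-6*n + y)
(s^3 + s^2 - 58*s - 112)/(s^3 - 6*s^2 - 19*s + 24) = (s^2 + 9*s + 14)/(s^2 + 2*s - 3)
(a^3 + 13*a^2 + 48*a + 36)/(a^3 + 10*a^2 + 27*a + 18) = (a + 6)/(a + 3)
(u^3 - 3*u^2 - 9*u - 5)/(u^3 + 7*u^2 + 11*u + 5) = (u - 5)/(u + 5)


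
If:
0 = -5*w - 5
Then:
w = -1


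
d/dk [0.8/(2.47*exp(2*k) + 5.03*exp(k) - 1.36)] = (-3.952*exp(k) - 4.024)*exp(k)/(2.47*exp(2*k) + 5.03*exp(k) - 1.36)^2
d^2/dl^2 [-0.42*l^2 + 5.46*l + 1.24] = -0.840000000000000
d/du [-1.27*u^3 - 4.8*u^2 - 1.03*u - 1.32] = -3.81*u^2 - 9.6*u - 1.03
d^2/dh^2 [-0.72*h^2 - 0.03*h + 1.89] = -1.44000000000000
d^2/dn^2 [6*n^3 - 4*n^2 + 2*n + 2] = 36*n - 8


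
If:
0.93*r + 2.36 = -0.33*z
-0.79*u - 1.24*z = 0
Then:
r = -0.354838709677419*z - 2.53763440860215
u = -1.56962025316456*z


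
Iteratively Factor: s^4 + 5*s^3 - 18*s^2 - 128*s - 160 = (s + 4)*(s^3 + s^2 - 22*s - 40) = (s + 4)^2*(s^2 - 3*s - 10) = (s + 2)*(s + 4)^2*(s - 5)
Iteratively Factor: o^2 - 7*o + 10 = (o - 5)*(o - 2)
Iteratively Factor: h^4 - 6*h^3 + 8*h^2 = (h)*(h^3 - 6*h^2 + 8*h) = h*(h - 4)*(h^2 - 2*h) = h^2*(h - 4)*(h - 2)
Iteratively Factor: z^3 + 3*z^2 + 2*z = (z)*(z^2 + 3*z + 2) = z*(z + 2)*(z + 1)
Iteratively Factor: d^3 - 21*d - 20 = (d - 5)*(d^2 + 5*d + 4) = (d - 5)*(d + 4)*(d + 1)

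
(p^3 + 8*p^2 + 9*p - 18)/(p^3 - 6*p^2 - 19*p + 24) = (p + 6)/(p - 8)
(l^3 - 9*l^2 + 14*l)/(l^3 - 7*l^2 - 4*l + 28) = l/(l + 2)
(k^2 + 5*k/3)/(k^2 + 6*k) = (k + 5/3)/(k + 6)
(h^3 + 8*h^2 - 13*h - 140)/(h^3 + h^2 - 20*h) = (h + 7)/h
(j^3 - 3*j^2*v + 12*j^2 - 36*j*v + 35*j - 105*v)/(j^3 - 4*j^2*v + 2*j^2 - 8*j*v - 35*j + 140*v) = (-j^2 + 3*j*v - 5*j + 15*v)/(-j^2 + 4*j*v + 5*j - 20*v)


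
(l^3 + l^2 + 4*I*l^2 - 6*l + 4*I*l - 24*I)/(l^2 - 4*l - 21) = (l^2 + l*(-2 + 4*I) - 8*I)/(l - 7)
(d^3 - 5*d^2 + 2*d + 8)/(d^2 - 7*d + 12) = (d^2 - d - 2)/(d - 3)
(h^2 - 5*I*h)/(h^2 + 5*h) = (h - 5*I)/(h + 5)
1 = 1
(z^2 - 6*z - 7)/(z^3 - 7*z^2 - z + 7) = 1/(z - 1)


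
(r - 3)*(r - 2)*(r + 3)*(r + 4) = r^4 + 2*r^3 - 17*r^2 - 18*r + 72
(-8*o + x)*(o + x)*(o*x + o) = -8*o^3*x - 8*o^3 - 7*o^2*x^2 - 7*o^2*x + o*x^3 + o*x^2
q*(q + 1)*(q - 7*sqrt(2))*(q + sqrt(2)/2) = q^4 - 13*sqrt(2)*q^3/2 + q^3 - 13*sqrt(2)*q^2/2 - 7*q^2 - 7*q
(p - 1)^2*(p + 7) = p^3 + 5*p^2 - 13*p + 7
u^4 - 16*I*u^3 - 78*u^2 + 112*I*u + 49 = (u - 7*I)^2*(u - I)^2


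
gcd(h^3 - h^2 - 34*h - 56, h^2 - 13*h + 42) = h - 7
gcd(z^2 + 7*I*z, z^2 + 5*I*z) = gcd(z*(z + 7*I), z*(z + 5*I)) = z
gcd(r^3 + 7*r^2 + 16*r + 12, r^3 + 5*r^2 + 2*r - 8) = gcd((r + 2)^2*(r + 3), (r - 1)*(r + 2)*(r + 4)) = r + 2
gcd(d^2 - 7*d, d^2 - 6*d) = d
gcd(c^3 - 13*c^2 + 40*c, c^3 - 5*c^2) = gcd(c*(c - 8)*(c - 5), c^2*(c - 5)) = c^2 - 5*c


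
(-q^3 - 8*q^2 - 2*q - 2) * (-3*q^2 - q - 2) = 3*q^5 + 25*q^4 + 16*q^3 + 24*q^2 + 6*q + 4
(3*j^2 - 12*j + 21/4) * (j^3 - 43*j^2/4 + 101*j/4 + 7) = 3*j^5 - 177*j^4/4 + 210*j^3 - 5415*j^2/16 + 777*j/16 + 147/4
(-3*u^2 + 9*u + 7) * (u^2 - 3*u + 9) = -3*u^4 + 18*u^3 - 47*u^2 + 60*u + 63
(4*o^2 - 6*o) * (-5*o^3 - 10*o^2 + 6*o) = -20*o^5 - 10*o^4 + 84*o^3 - 36*o^2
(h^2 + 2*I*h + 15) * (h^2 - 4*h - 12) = h^4 - 4*h^3 + 2*I*h^3 + 3*h^2 - 8*I*h^2 - 60*h - 24*I*h - 180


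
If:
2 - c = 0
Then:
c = 2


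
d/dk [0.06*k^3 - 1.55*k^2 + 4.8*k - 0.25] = 0.18*k^2 - 3.1*k + 4.8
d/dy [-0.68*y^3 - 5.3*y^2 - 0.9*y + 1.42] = -2.04*y^2 - 10.6*y - 0.9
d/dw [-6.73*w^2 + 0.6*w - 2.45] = 0.6 - 13.46*w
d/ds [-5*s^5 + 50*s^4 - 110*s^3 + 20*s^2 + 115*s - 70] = -25*s^4 + 200*s^3 - 330*s^2 + 40*s + 115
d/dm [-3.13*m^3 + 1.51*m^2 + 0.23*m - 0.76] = -9.39*m^2 + 3.02*m + 0.23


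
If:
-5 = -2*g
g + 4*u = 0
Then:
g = 5/2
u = -5/8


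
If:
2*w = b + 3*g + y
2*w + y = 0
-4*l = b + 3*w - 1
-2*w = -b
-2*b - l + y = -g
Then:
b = -6/49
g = -2/49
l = 16/49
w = -3/49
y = 6/49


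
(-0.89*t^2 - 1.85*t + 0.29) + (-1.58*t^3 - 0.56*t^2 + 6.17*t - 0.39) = -1.58*t^3 - 1.45*t^2 + 4.32*t - 0.1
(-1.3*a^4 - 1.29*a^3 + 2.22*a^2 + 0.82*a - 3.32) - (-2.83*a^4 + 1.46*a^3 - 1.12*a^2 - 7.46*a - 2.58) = 1.53*a^4 - 2.75*a^3 + 3.34*a^2 + 8.28*a - 0.74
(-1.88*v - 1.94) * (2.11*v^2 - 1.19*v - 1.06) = -3.9668*v^3 - 1.8562*v^2 + 4.3014*v + 2.0564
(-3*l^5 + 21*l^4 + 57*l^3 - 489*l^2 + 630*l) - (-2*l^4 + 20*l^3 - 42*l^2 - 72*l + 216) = -3*l^5 + 23*l^4 + 37*l^3 - 447*l^2 + 702*l - 216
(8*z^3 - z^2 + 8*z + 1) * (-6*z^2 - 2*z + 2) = -48*z^5 - 10*z^4 - 30*z^3 - 24*z^2 + 14*z + 2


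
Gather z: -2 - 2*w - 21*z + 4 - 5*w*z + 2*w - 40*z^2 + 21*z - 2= -5*w*z - 40*z^2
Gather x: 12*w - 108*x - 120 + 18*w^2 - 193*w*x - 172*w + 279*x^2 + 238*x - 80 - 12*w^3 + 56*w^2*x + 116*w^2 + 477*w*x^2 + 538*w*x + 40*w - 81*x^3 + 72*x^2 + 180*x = -12*w^3 + 134*w^2 - 120*w - 81*x^3 + x^2*(477*w + 351) + x*(56*w^2 + 345*w + 310) - 200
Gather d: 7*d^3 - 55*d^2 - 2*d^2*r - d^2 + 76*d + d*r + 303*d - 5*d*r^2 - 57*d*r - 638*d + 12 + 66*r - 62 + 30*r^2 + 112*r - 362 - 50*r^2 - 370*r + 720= 7*d^3 + d^2*(-2*r - 56) + d*(-5*r^2 - 56*r - 259) - 20*r^2 - 192*r + 308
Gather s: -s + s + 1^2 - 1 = 0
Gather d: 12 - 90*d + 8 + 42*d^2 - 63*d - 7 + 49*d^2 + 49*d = 91*d^2 - 104*d + 13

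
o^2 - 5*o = o*(o - 5)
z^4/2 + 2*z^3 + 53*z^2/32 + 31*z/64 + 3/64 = (z/2 + 1/4)*(z + 1/4)^2*(z + 3)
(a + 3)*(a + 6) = a^2 + 9*a + 18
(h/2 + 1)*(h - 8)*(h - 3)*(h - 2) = h^4/2 - 11*h^3/2 + 10*h^2 + 22*h - 48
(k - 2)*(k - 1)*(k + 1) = k^3 - 2*k^2 - k + 2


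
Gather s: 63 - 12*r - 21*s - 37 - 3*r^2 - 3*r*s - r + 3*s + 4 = -3*r^2 - 13*r + s*(-3*r - 18) + 30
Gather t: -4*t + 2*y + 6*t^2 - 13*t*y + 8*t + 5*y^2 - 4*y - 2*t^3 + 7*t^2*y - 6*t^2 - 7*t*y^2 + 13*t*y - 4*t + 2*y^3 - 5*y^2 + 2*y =-2*t^3 + 7*t^2*y - 7*t*y^2 + 2*y^3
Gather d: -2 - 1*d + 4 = 2 - d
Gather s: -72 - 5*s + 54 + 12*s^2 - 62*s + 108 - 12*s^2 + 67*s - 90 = 0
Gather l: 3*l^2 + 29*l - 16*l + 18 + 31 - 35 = 3*l^2 + 13*l + 14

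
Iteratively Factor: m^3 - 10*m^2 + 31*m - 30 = (m - 5)*(m^2 - 5*m + 6) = (m - 5)*(m - 3)*(m - 2)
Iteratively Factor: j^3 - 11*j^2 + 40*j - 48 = (j - 4)*(j^2 - 7*j + 12) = (j - 4)^2*(j - 3)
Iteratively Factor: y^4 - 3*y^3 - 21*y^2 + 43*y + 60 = (y + 1)*(y^3 - 4*y^2 - 17*y + 60) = (y - 5)*(y + 1)*(y^2 + y - 12) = (y - 5)*(y + 1)*(y + 4)*(y - 3)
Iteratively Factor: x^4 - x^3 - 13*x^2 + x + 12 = (x + 1)*(x^3 - 2*x^2 - 11*x + 12) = (x - 4)*(x + 1)*(x^2 + 2*x - 3) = (x - 4)*(x + 1)*(x + 3)*(x - 1)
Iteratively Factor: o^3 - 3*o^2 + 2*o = (o - 1)*(o^2 - 2*o) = (o - 2)*(o - 1)*(o)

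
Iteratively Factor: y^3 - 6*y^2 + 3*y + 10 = (y + 1)*(y^2 - 7*y + 10) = (y - 2)*(y + 1)*(y - 5)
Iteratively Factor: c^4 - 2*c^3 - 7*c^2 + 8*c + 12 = (c - 2)*(c^3 - 7*c - 6) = (c - 2)*(c + 1)*(c^2 - c - 6) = (c - 3)*(c - 2)*(c + 1)*(c + 2)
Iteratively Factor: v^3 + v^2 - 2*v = (v + 2)*(v^2 - v) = v*(v + 2)*(v - 1)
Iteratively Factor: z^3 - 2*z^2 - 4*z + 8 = (z + 2)*(z^2 - 4*z + 4) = (z - 2)*(z + 2)*(z - 2)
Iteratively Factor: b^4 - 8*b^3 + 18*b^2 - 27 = (b - 3)*(b^3 - 5*b^2 + 3*b + 9) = (b - 3)^2*(b^2 - 2*b - 3) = (b - 3)^3*(b + 1)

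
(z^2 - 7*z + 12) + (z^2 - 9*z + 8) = 2*z^2 - 16*z + 20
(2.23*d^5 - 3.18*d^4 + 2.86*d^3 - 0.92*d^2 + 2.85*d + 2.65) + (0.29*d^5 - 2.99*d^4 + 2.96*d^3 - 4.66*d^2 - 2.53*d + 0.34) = 2.52*d^5 - 6.17*d^4 + 5.82*d^3 - 5.58*d^2 + 0.32*d + 2.99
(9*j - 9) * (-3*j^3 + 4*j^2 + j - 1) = -27*j^4 + 63*j^3 - 27*j^2 - 18*j + 9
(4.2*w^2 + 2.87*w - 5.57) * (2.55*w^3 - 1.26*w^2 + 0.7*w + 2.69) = 10.71*w^5 + 2.0265*w^4 - 14.8797*w^3 + 20.3252*w^2 + 3.8213*w - 14.9833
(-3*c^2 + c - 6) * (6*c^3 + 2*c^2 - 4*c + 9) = -18*c^5 - 22*c^3 - 43*c^2 + 33*c - 54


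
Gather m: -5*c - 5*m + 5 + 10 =-5*c - 5*m + 15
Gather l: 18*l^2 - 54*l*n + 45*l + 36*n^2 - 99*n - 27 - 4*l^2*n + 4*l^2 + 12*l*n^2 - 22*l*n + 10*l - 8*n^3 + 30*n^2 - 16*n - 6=l^2*(22 - 4*n) + l*(12*n^2 - 76*n + 55) - 8*n^3 + 66*n^2 - 115*n - 33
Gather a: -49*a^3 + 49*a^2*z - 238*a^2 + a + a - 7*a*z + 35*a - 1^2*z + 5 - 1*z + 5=-49*a^3 + a^2*(49*z - 238) + a*(37 - 7*z) - 2*z + 10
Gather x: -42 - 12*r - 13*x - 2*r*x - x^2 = -12*r - x^2 + x*(-2*r - 13) - 42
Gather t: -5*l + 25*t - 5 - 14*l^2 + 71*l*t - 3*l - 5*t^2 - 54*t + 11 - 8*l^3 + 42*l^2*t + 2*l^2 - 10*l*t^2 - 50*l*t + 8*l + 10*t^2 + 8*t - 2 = -8*l^3 - 12*l^2 + t^2*(5 - 10*l) + t*(42*l^2 + 21*l - 21) + 4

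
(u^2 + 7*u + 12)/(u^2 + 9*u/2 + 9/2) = 2*(u + 4)/(2*u + 3)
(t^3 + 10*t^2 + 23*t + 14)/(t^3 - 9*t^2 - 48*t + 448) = (t^2 + 3*t + 2)/(t^2 - 16*t + 64)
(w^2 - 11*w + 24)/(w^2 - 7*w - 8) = (w - 3)/(w + 1)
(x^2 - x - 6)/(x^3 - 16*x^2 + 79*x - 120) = (x + 2)/(x^2 - 13*x + 40)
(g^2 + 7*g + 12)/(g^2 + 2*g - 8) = (g + 3)/(g - 2)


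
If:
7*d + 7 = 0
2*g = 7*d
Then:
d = -1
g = -7/2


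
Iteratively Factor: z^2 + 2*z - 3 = (z + 3)*(z - 1)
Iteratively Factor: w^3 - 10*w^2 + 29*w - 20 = (w - 4)*(w^2 - 6*w + 5) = (w - 4)*(w - 1)*(w - 5)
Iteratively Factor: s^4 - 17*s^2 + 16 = (s + 4)*(s^3 - 4*s^2 - s + 4) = (s + 1)*(s + 4)*(s^2 - 5*s + 4) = (s - 4)*(s + 1)*(s + 4)*(s - 1)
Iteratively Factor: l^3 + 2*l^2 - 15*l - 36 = (l + 3)*(l^2 - l - 12) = (l + 3)^2*(l - 4)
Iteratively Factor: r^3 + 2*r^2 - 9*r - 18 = (r + 3)*(r^2 - r - 6) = (r + 2)*(r + 3)*(r - 3)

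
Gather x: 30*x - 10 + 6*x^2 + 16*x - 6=6*x^2 + 46*x - 16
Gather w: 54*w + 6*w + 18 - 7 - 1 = 60*w + 10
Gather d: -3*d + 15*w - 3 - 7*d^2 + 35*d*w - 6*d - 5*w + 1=-7*d^2 + d*(35*w - 9) + 10*w - 2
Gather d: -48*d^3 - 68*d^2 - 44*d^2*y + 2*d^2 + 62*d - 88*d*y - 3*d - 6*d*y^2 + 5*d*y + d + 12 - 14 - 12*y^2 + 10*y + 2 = -48*d^3 + d^2*(-44*y - 66) + d*(-6*y^2 - 83*y + 60) - 12*y^2 + 10*y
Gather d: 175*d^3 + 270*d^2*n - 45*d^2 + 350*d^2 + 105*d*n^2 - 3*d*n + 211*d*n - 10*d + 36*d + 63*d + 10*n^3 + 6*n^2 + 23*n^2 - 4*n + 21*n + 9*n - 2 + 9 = 175*d^3 + d^2*(270*n + 305) + d*(105*n^2 + 208*n + 89) + 10*n^3 + 29*n^2 + 26*n + 7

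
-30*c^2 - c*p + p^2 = (-6*c + p)*(5*c + p)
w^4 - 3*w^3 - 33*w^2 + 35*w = w*(w - 7)*(w - 1)*(w + 5)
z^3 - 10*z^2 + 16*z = z*(z - 8)*(z - 2)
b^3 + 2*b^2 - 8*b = b*(b - 2)*(b + 4)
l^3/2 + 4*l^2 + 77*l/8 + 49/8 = (l/2 + 1/2)*(l + 7/2)^2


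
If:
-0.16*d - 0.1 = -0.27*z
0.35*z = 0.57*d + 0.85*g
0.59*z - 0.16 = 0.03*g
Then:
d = -0.15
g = 0.22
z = 0.28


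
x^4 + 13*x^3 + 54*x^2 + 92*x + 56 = (x + 2)^3*(x + 7)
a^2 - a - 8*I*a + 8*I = (a - 1)*(a - 8*I)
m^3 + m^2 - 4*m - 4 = (m - 2)*(m + 1)*(m + 2)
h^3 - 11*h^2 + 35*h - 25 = (h - 5)^2*(h - 1)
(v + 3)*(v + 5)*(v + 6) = v^3 + 14*v^2 + 63*v + 90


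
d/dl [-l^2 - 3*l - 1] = -2*l - 3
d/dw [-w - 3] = -1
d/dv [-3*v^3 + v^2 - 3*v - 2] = -9*v^2 + 2*v - 3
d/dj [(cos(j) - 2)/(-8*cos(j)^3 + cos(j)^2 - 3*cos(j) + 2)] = (65*sin(j) - 24*sin(2*j) + 49*sin(3*j) - 8*sin(4*j))/(-18*cos(j) + cos(2*j) - 4*cos(3*j) + 5)^2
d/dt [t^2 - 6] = 2*t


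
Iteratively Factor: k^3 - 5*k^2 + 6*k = (k)*(k^2 - 5*k + 6) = k*(k - 2)*(k - 3)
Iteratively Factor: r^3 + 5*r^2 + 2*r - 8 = (r + 2)*(r^2 + 3*r - 4) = (r - 1)*(r + 2)*(r + 4)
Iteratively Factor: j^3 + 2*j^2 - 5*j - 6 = (j - 2)*(j^2 + 4*j + 3) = (j - 2)*(j + 3)*(j + 1)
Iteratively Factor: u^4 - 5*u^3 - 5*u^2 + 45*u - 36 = (u - 1)*(u^3 - 4*u^2 - 9*u + 36) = (u - 3)*(u - 1)*(u^2 - u - 12) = (u - 3)*(u - 1)*(u + 3)*(u - 4)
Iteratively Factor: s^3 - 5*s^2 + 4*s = (s - 4)*(s^2 - s) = s*(s - 4)*(s - 1)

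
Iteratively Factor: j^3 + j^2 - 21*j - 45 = (j - 5)*(j^2 + 6*j + 9) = (j - 5)*(j + 3)*(j + 3)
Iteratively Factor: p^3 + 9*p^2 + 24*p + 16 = (p + 4)*(p^2 + 5*p + 4) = (p + 4)^2*(p + 1)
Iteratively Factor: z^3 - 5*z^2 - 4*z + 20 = (z + 2)*(z^2 - 7*z + 10) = (z - 2)*(z + 2)*(z - 5)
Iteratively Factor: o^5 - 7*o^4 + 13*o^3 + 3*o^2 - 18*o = (o - 3)*(o^4 - 4*o^3 + o^2 + 6*o) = (o - 3)*(o + 1)*(o^3 - 5*o^2 + 6*o) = (o - 3)^2*(o + 1)*(o^2 - 2*o) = (o - 3)^2*(o - 2)*(o + 1)*(o)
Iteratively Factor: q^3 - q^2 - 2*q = (q - 2)*(q^2 + q) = (q - 2)*(q + 1)*(q)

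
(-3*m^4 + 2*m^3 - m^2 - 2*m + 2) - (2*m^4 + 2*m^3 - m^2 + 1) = -5*m^4 - 2*m + 1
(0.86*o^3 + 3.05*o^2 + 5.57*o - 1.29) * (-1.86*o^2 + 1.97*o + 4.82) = -1.5996*o^5 - 3.9788*o^4 - 0.2065*o^3 + 28.0733*o^2 + 24.3061*o - 6.2178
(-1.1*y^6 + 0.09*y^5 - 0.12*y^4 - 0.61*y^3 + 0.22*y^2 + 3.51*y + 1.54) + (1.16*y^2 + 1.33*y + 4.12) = -1.1*y^6 + 0.09*y^5 - 0.12*y^4 - 0.61*y^3 + 1.38*y^2 + 4.84*y + 5.66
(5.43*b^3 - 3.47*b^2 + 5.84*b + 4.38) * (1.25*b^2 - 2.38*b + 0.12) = 6.7875*b^5 - 17.2609*b^4 + 16.2102*b^3 - 8.8406*b^2 - 9.7236*b + 0.5256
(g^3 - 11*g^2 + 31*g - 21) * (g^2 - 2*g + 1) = g^5 - 13*g^4 + 54*g^3 - 94*g^2 + 73*g - 21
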